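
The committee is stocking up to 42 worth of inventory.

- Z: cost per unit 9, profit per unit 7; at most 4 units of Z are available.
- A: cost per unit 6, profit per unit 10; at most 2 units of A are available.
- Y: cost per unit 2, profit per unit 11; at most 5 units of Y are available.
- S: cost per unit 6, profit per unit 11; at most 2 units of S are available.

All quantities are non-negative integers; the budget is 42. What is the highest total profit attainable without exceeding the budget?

97

1×Z, 1×A, 5×Y, and 2×S: cost 37 ≤ 42, profit 1·7 + 1·10 + 5·11 + 2·11 = 94.
2×A, 5×Y, and 2×S: cost 34 ≤ 42, profit 2·10 + 5·11 + 2·11 = 97.
Best is 97.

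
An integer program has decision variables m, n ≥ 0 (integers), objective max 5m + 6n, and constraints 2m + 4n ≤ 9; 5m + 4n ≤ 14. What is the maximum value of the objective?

16

Relaxing integrality, the LP optimum is 16.83 at (m,n) = (1.67, 1.42), which is not an integer point.
(m,n)=(2,1): 2·2+4·1=8≤9, 5·2+4·1=14≤14, objective 16.
(m,n)=(0,2): 2·0+4·2=8≤9, 5·0+4·2=8≤14, objective 12.
(m,n)=(1,1): 2·1+4·1=6≤9, 5·1+4·1=9≤14, objective 11.
Maximum is 16 at (m,n)=(2,1).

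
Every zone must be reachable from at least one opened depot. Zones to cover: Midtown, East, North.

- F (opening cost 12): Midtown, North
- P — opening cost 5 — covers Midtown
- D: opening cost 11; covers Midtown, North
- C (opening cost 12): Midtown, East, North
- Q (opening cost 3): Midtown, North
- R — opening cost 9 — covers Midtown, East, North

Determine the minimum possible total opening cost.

R alone covers Midtown, East, North — every zone.
Total opening cost: 9.

9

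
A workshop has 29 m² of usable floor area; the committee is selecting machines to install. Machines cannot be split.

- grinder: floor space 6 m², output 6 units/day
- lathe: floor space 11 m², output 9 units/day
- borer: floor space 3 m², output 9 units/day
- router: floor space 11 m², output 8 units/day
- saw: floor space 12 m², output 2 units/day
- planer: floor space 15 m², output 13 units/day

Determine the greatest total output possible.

31

This is an integer program with binary decision variables.
grinder + borer + planer: floor space 6 + 3 + 15 = 24 ≤ 29, output 6 + 9 + 13 = 28.
borer + router + planer: floor space 3 + 11 + 15 = 29 ≤ 29, output 9 + 8 + 13 = 30.
lathe + borer + planer: floor space 11 + 3 + 15 = 29 ≤ 29, output 9 + 9 + 13 = 31.
Best is lathe, borer, and planer with total output 31.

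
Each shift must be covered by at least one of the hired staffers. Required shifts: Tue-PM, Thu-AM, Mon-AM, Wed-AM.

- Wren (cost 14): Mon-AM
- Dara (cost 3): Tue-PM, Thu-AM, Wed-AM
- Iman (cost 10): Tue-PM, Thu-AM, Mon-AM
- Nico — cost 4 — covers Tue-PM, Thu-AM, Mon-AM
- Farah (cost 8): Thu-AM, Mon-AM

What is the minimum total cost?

7

Choose Dara and Nico: together they cover Tue-PM, Thu-AM, Mon-AM, Wed-AM — every shift.
Total cost: 3 + 4 = 7.
No cover costs less than 7.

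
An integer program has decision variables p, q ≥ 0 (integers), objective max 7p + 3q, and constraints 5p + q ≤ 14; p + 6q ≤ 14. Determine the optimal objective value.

(p,q)=(2,2) is feasible, giving 20.
(p,q)=(2,1) is feasible, giving 17.
(p,q)=(2,0) is feasible, giving 14.
No feasible integer point exceeds 20.

20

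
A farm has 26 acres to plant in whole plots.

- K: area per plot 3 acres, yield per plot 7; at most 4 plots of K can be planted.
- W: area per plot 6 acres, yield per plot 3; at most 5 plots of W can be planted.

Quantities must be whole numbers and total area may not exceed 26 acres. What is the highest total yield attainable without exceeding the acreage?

Take 4×K and 2×W: area 24 ≤ 26, yield 4·7 + 2·3 = 34.
K has the best ratio (7/3) and is taken to its limit of 4; remaining capacity is filled optimally with the others.

34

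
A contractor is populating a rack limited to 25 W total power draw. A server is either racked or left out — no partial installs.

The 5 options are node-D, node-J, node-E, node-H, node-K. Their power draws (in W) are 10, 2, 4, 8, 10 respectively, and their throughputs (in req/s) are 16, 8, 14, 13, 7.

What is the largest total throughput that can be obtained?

Treat it as a binary knapsack problem.
Allowing fractional choices, the relaxed optimum would be about 51.7, but servers are indivisible.
node-J + node-E + node-H + node-K: power draw 2 + 4 + 8 + 10 = 24 ≤ 25, throughput 8 + 14 + 13 + 7 = 42.
node-D + node-J + node-E + node-H: power draw 10 + 2 + 4 + 8 = 24 ≤ 25, throughput 16 + 8 + 14 + 13 = 51.
node-D + node-E + node-H: power draw 10 + 4 + 8 = 22 ≤ 25, throughput 16 + 14 + 13 = 43.
Best is node-D, node-J, node-E, and node-H with total throughput 51.

51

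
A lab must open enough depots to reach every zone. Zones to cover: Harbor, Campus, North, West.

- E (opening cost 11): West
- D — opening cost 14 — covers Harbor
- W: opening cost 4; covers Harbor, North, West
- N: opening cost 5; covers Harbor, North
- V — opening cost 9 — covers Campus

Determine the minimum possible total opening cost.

13

Choose W and V: together they cover Harbor, Campus, North, West — every zone.
Total opening cost: 4 + 9 = 13.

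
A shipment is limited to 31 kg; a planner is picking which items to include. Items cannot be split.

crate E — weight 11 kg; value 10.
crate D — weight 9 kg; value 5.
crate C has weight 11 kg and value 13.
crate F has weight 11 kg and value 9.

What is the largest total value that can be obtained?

crate D + crate C + crate F: weight 9 + 11 + 11 = 31 ≤ 31, value 5 + 13 + 9 = 27.
crate E + crate D + crate C: weight 11 + 9 + 11 = 31 ≤ 31, value 10 + 5 + 13 = 28.
crate E + crate D + crate F: weight 11 + 9 + 11 = 31 ≤ 31, value 10 + 5 + 9 = 24.
Best is crate E, crate D, and crate C with total value 28.

28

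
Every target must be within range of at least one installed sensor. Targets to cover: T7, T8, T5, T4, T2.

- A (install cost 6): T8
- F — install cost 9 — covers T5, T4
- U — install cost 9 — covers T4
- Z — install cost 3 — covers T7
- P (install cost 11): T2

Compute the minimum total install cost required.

Choose A, F, Z, and P: together they cover T7, T8, T5, T4, T2 — every target.
Total install cost: 6 + 9 + 3 + 11 = 29.
No cover costs less than 29.

29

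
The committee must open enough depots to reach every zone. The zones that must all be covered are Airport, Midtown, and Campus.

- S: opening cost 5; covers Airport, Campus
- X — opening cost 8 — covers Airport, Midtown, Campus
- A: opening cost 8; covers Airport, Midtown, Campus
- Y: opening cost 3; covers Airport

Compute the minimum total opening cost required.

8

The greedy cost-per-new-zone heuristic would pick S and X for 13, but a cheaper cover exists.
X alone covers Airport, Midtown, Campus — every zone.
Total opening cost: 8.
No cover costs less than 8.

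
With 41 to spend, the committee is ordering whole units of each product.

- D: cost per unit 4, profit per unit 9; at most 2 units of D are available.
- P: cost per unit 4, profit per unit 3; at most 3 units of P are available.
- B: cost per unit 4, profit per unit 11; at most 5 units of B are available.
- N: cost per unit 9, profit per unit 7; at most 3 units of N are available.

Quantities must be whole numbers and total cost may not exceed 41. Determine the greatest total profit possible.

2×D, 3×P, and 5×B: cost 40 ≤ 41, profit 2·9 + 3·3 + 5·11 = 82.
2×D, 1×P, 5×B, and 1×N: cost 41 ≤ 41, profit 2·9 + 1·3 + 5·11 + 1·7 = 83.
Best is 83.

83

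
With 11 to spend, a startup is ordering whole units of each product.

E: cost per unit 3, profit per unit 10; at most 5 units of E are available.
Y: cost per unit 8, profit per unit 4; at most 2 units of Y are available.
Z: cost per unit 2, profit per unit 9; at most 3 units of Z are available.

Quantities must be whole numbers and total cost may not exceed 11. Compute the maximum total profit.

39

Take 3×E and 1×Z: cost 11 ≤ 11, profit 3·10 + 1·9 = 39.
No other integer combination yields more.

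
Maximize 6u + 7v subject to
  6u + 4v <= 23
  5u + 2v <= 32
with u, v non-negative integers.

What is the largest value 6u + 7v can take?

The continuous relaxation peaks at (0, 5.75) with value 40.25; rounding to a feasible lattice point costs some objective.
(u,v)=(0,5): 6·0+4·5=20≤23, 5·0+2·5=10≤32, objective 35.
(u,v)=(1,4): 6·1+4·4=22≤23, 5·1+2·4=13≤32, objective 34.
(u,v)=(0,4): 6·0+4·4=16≤23, 5·0+2·4=8≤32, objective 28.
No feasible integer point exceeds 35.

35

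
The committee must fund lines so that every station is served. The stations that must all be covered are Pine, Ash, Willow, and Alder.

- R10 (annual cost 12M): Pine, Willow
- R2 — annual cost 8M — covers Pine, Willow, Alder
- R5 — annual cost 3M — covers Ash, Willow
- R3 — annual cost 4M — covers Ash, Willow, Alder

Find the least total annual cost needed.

This is a weighted set-cover instance.
Choose R2 and R5: together they cover Pine, Ash, Willow, Alder — every station.
Total annual cost: 8 + 3 = 11.

11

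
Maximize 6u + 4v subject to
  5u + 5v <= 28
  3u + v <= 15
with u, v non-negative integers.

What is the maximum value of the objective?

30

Relaxing integrality, the LP optimum is 31.80 at (u,v) = (4.7, 0.9), which is not an integer point.
(u,v)=(5,0): 5·5+5·0=25≤28, 3·5+1·0=15≤15, objective 30.
(u,v)=(4,1): 5·4+5·1=25≤28, 3·4+1·1=13≤15, objective 28.
(u,v)=(4,0): 5·4+5·0=20≤28, 3·4+1·0=12≤15, objective 24.
The best lattice point is (5,0), giving 30.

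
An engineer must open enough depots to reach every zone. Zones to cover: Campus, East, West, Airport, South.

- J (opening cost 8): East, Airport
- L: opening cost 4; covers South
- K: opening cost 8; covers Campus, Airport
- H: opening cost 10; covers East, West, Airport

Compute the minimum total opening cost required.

22

Choose L, K, and H: together they cover Campus, East, West, Airport, South — every zone.
Total opening cost: 4 + 8 + 10 = 22.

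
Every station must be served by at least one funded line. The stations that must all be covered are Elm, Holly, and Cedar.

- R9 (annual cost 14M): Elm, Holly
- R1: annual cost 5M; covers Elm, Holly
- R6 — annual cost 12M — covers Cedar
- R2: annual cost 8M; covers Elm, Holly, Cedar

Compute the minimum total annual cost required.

The greedy cost-per-new-station heuristic would pick R1 and R2 for 13, but a cheaper cover exists.
R2 alone covers Elm, Holly, Cedar — every station.
Total annual cost: 8.
No cover costs less than 8.

8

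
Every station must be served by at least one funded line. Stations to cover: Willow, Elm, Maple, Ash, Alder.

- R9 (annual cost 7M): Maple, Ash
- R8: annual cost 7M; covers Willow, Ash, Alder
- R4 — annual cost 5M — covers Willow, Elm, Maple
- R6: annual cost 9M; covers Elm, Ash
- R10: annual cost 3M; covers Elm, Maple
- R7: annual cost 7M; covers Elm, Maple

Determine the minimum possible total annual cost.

This is an integer covering problem.
Choose R8 and R10: together they cover Willow, Elm, Maple, Ash, Alder — every station.
Total annual cost: 7 + 3 = 10.

10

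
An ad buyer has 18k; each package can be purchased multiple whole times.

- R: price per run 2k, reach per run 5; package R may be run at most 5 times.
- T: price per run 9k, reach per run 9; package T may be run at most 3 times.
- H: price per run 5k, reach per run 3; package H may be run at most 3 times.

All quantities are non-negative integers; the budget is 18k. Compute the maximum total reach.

4×R and 1×T: price 17 ≤ 18, reach 4·5 + 1·9 = 29.
5×R and 1×H: price 15 ≤ 18, reach 5·5 + 1·3 = 28.
Best is 29.

29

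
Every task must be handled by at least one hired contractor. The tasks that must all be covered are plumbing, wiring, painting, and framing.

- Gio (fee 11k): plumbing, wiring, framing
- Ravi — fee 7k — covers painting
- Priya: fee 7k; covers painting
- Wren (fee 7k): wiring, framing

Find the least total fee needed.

18

Choose Gio and Ravi: together they cover plumbing, wiring, painting, framing — every task.
Total fee: 11 + 7 = 18.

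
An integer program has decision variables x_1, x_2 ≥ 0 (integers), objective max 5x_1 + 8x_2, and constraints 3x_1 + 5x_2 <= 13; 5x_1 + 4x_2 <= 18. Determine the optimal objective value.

21

(x_1,x_2)=(1,2): 3·1+5·2=13≤13, 5·1+4·2=13≤18, objective 21.
(x_1,x_2)=(2,1): 3·2+5·1=11≤13, 5·2+4·1=14≤18, objective 18.
Maximum is 21 at (x_1,x_2)=(1,2).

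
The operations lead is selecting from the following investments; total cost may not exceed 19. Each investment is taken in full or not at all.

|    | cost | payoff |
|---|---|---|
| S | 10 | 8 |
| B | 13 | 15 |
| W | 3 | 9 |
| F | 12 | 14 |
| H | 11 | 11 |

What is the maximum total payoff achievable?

24

Take B and W: cost 13 + 3 = 16 ≤ 19, payoff 15 + 9 = 24.
No other feasible combination does better.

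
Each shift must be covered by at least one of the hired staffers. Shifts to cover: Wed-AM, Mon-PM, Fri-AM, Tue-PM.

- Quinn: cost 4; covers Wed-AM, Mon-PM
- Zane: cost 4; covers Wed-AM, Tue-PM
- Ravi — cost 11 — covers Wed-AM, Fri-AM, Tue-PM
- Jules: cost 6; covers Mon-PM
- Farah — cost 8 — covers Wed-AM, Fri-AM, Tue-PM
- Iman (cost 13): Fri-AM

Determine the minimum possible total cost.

12

The greedy cost-per-new-shift heuristic would pick Quinn, Zane, and Farah for 16, but a cheaper cover exists.
Choose Quinn and Farah: together they cover Wed-AM, Mon-PM, Fri-AM, Tue-PM — every shift.
Total cost: 4 + 8 = 12.
No cover costs less than 12.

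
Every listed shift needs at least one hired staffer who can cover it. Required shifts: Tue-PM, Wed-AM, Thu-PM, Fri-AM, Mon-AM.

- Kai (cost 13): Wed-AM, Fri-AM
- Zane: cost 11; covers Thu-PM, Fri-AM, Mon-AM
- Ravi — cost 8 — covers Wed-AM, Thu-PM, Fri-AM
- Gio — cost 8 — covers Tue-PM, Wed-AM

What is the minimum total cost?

19

The greedy cost-per-new-shift heuristic would pick Ravi, Gio, and Zane for 27, but a cheaper cover exists.
Choose Zane and Gio: together they cover Tue-PM, Wed-AM, Thu-PM, Fri-AM, Mon-AM — every shift.
Total cost: 11 + 8 = 19.
No cover costs less than 19.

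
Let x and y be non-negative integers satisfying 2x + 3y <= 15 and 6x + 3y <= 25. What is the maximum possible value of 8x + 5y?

(x,y)=(3,2) is feasible, giving 34.
(x,y)=(2,3) is feasible, giving 31.
(x,y)=(3,1) is feasible, giving 29.
(x,y)=(1,4) is feasible, giving 28.
Maximum is 34 at (x,y)=(3,2).

34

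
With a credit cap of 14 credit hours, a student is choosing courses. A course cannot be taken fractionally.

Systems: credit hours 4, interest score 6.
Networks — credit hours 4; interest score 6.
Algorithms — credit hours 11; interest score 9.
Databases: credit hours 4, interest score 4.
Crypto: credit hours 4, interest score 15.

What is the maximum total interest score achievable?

This is a 0-1 knapsack instance.
Take Systems, Networks, and Crypto: credit hours 4 + 4 + 4 = 12 ≤ 14, interest score 6 + 6 + 15 = 27.
No other feasible combination does better.

27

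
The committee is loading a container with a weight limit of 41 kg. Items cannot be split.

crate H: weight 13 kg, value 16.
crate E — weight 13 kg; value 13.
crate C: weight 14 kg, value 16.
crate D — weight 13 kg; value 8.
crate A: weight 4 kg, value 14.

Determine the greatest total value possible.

46

This is a 0-1 knapsack instance.
crate H + crate C + crate A: weight 13 + 14 + 4 = 31 ≤ 41, value 16 + 16 + 14 = 46.
crate H + crate E + crate C: weight 13 + 13 + 14 = 40 ≤ 41, value 16 + 13 + 16 = 45.
Best is crate H, crate C, and crate A with total value 46.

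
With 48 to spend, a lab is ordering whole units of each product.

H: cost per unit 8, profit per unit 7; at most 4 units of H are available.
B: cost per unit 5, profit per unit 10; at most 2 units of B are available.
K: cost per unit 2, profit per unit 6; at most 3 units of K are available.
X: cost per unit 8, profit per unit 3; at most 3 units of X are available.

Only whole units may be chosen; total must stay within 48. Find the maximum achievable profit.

K has the best ratio (6/2); taking only K gives at most 3×6 = 18 (stopped by the supply cap of 3).
Mixing does better — 4×H, 2×B, and 3×K: cost 48 ≤ 48, profit 4·7 + 2·10 + 3·6 = 66.

66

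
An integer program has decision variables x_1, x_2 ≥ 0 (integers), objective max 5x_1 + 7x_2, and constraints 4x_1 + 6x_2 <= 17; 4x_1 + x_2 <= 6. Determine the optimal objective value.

19

The continuous relaxation peaks at (0.95, 2.2) with value 20.15; rounding to a feasible lattice point costs some objective.
(x_1,x_2)=(1,2): 4·1+6·2=16≤17, 4·1+1·2=6≤6, objective 19.
(x_1,x_2)=(0,2): 4·0+6·2=12≤17, 4·0+1·2=2≤6, objective 14.
The best lattice point is (1,2), giving 19.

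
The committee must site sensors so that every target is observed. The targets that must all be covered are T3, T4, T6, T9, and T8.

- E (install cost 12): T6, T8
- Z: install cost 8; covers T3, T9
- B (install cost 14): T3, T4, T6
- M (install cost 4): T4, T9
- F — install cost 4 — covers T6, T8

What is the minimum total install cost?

16

Choose Z, M, and F: together they cover T3, T4, T6, T9, T8 — every target.
Total install cost: 8 + 4 + 4 = 16.
No cover costs less than 16.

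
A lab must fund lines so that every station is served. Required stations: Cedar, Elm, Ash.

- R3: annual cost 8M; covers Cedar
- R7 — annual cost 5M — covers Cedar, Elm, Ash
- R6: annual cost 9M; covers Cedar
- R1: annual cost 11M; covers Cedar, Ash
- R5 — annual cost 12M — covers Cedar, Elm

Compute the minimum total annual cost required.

5

R7 alone covers Cedar, Elm, Ash — every station.
Total annual cost: 5.
No cover costs less than 5.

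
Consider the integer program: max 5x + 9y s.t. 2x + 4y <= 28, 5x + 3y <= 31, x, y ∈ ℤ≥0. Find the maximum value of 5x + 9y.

(x,y)=(2,6) is feasible, giving 64.
(x,y)=(3,5) is feasible, giving 60.
(x,y)=(1,6) is feasible, giving 59.
(x,y)=(2,5) is feasible, giving 55.
Maximum is 64 at (x,y)=(2,6).

64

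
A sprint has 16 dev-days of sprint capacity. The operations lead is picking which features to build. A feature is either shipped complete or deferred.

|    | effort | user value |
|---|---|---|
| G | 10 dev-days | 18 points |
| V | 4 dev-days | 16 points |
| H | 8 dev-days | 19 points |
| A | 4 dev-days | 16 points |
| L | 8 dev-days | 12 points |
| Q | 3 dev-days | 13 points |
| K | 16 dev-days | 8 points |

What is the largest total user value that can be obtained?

Allowing fractional choices, the relaxed optimum would be about 56.9, but features are indivisible.
V + H + Q: effort 4 + 8 + 3 = 15 ≤ 16, user value 16 + 19 + 13 = 48.
V + H + A: effort 4 + 8 + 4 = 16 ≤ 16, user value 16 + 19 + 16 = 51.
Best is V, H, and A with total user value 51.

51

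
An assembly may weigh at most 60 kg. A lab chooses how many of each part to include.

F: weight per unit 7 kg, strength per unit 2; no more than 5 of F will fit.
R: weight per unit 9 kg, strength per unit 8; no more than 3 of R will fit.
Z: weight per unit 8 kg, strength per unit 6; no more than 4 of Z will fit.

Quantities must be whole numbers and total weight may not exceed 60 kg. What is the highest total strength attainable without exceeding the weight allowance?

R has the best ratio (8/9); taking only R gives at most 3×8 = 24 (stopped by the supply cap of 3).
Mixing does better — 3×R and 4×Z: weight 59 ≤ 60, strength 3·8 + 4·6 = 48.

48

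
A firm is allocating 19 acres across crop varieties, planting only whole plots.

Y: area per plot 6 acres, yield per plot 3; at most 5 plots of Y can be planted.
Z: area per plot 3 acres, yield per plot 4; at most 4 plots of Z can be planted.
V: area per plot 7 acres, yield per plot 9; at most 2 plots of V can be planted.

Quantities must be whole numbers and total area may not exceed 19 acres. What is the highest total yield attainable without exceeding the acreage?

25

4×Z and 1×V: area 19 ≤ 19, yield 4·4 + 1·9 = 25.
1×Z and 2×V: area 17 ≤ 19, yield 1·4 + 2·9 = 22.
Best is 25.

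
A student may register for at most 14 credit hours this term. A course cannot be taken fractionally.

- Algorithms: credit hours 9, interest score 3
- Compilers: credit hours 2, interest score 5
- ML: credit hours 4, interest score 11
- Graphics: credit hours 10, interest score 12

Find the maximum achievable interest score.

23

Treat it as a binary knapsack problem.
ML + Graphics: credit hours 4 + 10 = 14 ≤ 14, interest score 11 + 12 = 23.
Compilers + Graphics: credit hours 2 + 10 = 12 ≤ 14, interest score 5 + 12 = 17.
Best is ML and Graphics with total interest score 23.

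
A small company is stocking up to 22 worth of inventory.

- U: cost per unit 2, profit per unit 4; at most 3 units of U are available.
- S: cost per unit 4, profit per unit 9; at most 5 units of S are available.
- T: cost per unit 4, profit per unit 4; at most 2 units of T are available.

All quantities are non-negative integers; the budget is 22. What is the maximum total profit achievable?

49

S has the best ratio (9/4); taking only S gives at most 5×9 = 45 (stopped by the cost limit).
Mixing does better — 1×U and 5×S: cost 22 ≤ 22, profit 1·4 + 5·9 = 49.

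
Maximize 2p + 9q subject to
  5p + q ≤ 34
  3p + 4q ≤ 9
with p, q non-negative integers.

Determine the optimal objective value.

(p,q)=(0,2): 5·0+1·2=2≤34, 3·0+4·2=8≤9, objective 18.
(p,q)=(1,1): 5·1+1·1=6≤34, 3·1+4·1=7≤9, objective 11.
(p,q)=(0,1): 5·0+1·1=1≤34, 3·0+4·1=4≤9, objective 9.
The best lattice point is (0,2), giving 18.

18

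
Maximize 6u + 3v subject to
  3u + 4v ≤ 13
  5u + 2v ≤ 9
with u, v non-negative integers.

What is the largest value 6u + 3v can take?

12

The continuous relaxation peaks at (0.714, 2.71) with value 12.43; rounding to a feasible lattice point costs some objective.
(u,v)=(1,2): 3·1+4·2=11≤13, 5·1+2·2=9≤9, objective 12.
(u,v)=(1,1): 3·1+4·1=7≤13, 5·1+2·1=7≤9, objective 9.
Maximum is 12 at (u,v)=(1,2).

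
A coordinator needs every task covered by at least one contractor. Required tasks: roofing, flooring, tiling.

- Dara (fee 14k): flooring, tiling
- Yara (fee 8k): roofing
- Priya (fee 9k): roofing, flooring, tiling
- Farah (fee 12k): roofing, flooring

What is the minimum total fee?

Priya alone covers roofing, flooring, tiling — every task.
Total fee: 9.

9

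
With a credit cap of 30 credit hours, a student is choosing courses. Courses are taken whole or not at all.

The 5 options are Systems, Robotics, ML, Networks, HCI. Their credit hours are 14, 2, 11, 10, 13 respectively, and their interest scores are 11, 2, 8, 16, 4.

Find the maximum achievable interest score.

29

Allowing fractional choices, the relaxed optimum would be about 31.9, but courses are indivisible.
Systems + Networks: credit hours 14 + 10 = 24 ≤ 30, interest score 11 + 16 = 27.
Robotics + ML + Networks: credit hours 2 + 11 + 10 = 23 ≤ 30, interest score 2 + 8 + 16 = 26.
Systems + Robotics + Networks: credit hours 14 + 2 + 10 = 26 ≤ 30, interest score 11 + 2 + 16 = 29.
Best is Systems, Robotics, and Networks with total interest score 29.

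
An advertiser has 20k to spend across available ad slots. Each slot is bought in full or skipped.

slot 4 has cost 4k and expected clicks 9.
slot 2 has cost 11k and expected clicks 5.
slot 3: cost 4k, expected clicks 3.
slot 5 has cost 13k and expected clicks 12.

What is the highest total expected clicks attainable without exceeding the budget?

Allowing fractional choices, the relaxed optimum would be about 23.2, but ad slots are indivisible.
slot 4 + slot 2 + slot 3: cost 4 + 11 + 4 = 19 ≤ 20, expected clicks 9 + 5 + 3 = 17.
slot 4 + slot 5: cost 4 + 13 = 17 ≤ 20, expected clicks 9 + 12 = 21.
slot 3 + slot 5: cost 4 + 13 = 17 ≤ 20, expected clicks 3 + 12 = 15.
Best is slot 4 and slot 5 with total expected clicks 21.

21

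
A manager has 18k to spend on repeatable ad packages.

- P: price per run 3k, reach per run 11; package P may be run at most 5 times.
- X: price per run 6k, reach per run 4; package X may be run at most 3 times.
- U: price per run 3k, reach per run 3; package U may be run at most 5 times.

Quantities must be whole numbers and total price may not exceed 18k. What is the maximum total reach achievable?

58

Take 5×P and 1×U: price 18 ≤ 18, reach 5·11 + 1·3 = 58.
P has the best ratio (11/3) and is taken to its limit of 5; remaining capacity is filled optimally with the others.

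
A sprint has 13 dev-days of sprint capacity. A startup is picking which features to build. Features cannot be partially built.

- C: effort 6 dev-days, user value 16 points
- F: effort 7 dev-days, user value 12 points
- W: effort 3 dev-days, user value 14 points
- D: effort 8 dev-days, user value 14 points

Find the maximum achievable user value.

C + F: effort 6 + 7 = 13 ≤ 13, user value 16 + 12 = 28.
W + D: effort 3 + 8 = 11 ≤ 13, user value 14 + 14 = 28.
C + W: effort 6 + 3 = 9 ≤ 13, user value 16 + 14 = 30.
Best is C and W with total user value 30.

30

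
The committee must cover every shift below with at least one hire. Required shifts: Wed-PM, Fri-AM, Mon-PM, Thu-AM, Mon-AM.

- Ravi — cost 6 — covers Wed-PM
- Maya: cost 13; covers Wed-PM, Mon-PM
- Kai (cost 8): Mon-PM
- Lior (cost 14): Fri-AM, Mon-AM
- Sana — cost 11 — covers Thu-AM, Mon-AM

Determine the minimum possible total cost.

38

The greedy cost-per-new-shift heuristic would pick Sana, Ravi, Kai, and Lior for 39, but a cheaper cover exists.
Choose Maya, Lior, and Sana: together they cover Wed-PM, Fri-AM, Mon-PM, Thu-AM, Mon-AM — every shift.
Total cost: 13 + 14 + 11 = 38.
No cover costs less than 38.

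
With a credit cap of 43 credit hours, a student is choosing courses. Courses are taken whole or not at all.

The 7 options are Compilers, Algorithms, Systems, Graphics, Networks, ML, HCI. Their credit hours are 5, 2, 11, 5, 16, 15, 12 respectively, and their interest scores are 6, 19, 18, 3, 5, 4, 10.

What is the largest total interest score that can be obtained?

Treat it as a binary knapsack problem.
Compilers + Algorithms + Systems + HCI: credit hours 5 + 2 + 11 + 12 = 30 ≤ 43, interest score 6 + 19 + 18 + 10 = 53.
Compilers + Algorithms + Systems + Graphics + HCI: credit hours 5 + 2 + 11 + 5 + 12 = 35 ≤ 43, interest score 6 + 19 + 18 + 3 + 10 = 56.
Algorithms + Systems + Networks + HCI: credit hours 2 + 11 + 16 + 12 = 41 ≤ 43, interest score 19 + 18 + 5 + 10 = 52.
Best is Compilers, Algorithms, Systems, Graphics, and HCI with total interest score 56.

56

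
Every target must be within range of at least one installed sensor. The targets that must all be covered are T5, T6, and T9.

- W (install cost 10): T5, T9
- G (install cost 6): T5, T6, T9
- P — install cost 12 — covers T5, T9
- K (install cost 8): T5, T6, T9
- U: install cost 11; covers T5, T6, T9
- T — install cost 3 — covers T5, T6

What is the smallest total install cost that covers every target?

G alone covers T5, T6, T9 — every target.
Total install cost: 6.

6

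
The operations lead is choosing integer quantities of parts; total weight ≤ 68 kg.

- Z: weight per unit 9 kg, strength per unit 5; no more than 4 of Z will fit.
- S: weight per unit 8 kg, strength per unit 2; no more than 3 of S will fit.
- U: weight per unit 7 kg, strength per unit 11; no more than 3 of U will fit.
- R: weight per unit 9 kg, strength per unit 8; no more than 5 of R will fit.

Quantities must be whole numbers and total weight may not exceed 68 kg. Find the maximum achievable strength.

U has the best ratio (11/7); taking only U gives at most 3×11 = 33 (stopped by the supply cap of 3).
Mixing does better — 3×U and 5×R: weight 66 ≤ 68, strength 3·11 + 5·8 = 73.

73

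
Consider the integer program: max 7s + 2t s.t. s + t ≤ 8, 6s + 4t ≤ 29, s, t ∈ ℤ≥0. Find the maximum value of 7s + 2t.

The continuous relaxation peaks at (4.83, 0) with value 33.83; rounding to a feasible lattice point costs some objective.
(s,t)=(4,1): 1·4+1·1=5≤8, 6·4+4·1=28≤29, objective 30.
(s,t)=(4,0): 1·4+1·0=4≤8, 6·4+4·0=24≤29, objective 28.
(s,t)=(3,2): 1·3+1·2=5≤8, 6·3+4·2=26≤29, objective 25.
(s,t)=(3,1): 1·3+1·1=4≤8, 6·3+4·1=22≤29, objective 23.
Maximum is 30 at (s,t)=(4,1).

30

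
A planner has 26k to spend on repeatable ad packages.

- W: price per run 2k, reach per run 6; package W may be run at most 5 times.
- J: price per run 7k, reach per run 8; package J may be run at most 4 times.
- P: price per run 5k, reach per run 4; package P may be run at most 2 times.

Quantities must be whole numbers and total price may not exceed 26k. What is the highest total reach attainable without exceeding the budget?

This is a bounded integer knapsack.
Take 5×W and 2×J: price 24 ≤ 26, reach 5·6 + 2·8 = 46.
W has the best ratio (6/2) and is taken to its limit of 5; remaining capacity is filled optimally with the others.

46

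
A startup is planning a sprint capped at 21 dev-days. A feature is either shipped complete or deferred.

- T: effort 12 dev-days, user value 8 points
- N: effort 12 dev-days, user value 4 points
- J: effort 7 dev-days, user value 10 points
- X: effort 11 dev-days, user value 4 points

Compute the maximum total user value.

Take T and J: effort 12 + 7 = 19 ≤ 21, user value 8 + 10 = 18.
No other feasible combination does better.

18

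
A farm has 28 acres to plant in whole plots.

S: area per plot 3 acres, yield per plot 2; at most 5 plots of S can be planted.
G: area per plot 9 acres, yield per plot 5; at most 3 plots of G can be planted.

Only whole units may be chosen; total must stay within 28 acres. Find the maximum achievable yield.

Take 3×S and 2×G: area 27 ≤ 28, yield 3·2 + 2·5 = 16.
No other integer combination yields more.

16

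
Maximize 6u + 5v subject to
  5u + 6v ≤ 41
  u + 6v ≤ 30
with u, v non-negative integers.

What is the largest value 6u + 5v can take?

48

(u,v)=(8,0) is feasible, giving 48.
(u,v)=(7,1) is feasible, giving 47.
No feasible integer point exceeds 48.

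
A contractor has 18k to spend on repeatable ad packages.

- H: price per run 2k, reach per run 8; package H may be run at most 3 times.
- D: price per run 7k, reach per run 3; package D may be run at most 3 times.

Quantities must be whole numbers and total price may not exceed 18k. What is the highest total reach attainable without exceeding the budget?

27

This is a bounded integer knapsack.
3×H: price 6 ≤ 18, reach 3·8 = 24.
3×H and 1×D: price 13 ≤ 18, reach 3·8 + 1·3 = 27.
Best is 27.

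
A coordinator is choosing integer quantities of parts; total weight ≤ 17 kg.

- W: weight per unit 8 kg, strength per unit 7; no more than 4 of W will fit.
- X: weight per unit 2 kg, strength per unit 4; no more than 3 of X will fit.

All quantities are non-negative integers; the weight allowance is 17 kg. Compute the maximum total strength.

1×W and 3×X: weight 14 ≤ 17, strength 1·7 + 3·4 = 19.
1×W and 2×X: weight 12 ≤ 17, strength 1·7 + 2·4 = 15.
Best is 19.

19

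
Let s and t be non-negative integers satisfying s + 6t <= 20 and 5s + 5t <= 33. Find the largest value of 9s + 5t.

Relaxing integrality, the LP optimum is 59.40 at (s,t) = (6.6, 0), which is not an integer point.
(s,t)=(6,0): 1·6+6·0=6≤20, 5·6+5·0=30≤33, objective 54.
(s,t)=(5,1): 1·5+6·1=11≤20, 5·5+5·1=30≤33, objective 50.
(s,t)=(5,0): 1·5+6·0=5≤20, 5·5+5·0=25≤33, objective 45.
No feasible integer point exceeds 54.

54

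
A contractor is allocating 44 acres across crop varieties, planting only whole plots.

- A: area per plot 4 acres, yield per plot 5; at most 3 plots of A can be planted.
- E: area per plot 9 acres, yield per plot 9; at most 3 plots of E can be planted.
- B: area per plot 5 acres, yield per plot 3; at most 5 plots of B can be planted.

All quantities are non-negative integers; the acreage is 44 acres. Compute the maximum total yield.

This is a bounded integer knapsack.
A has the best ratio (5/4); taking only A gives at most 3×5 = 15 (stopped by the supply cap of 3).
Mixing does better — 3×A, 3×E, and 1×B: area 44 ≤ 44, yield 3·5 + 3·9 + 1·3 = 45.

45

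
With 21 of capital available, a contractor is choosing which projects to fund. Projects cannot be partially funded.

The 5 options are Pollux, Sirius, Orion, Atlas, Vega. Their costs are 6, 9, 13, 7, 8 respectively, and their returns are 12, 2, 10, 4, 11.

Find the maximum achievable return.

Allowing fractional choices, the relaxed optimum would be about 28.4, but projects are indivisible.
Pollux + Vega: cost 6 + 8 = 14 ≤ 21, return 12 + 11 = 23.
Pollux + Atlas + Vega: cost 6 + 7 + 8 = 21 ≤ 21, return 12 + 4 + 11 = 27.
Best is Pollux, Atlas, and Vega with total return 27.

27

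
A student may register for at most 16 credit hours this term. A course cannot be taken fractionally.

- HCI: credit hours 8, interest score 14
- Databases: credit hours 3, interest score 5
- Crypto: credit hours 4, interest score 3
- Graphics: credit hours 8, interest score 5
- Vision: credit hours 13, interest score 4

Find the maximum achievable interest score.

HCI + Databases: credit hours 8 + 3 = 11 ≤ 16, interest score 14 + 5 = 19.
HCI + Databases + Crypto: credit hours 8 + 3 + 4 = 15 ≤ 16, interest score 14 + 5 + 3 = 22.
Best is HCI, Databases, and Crypto with total interest score 22.

22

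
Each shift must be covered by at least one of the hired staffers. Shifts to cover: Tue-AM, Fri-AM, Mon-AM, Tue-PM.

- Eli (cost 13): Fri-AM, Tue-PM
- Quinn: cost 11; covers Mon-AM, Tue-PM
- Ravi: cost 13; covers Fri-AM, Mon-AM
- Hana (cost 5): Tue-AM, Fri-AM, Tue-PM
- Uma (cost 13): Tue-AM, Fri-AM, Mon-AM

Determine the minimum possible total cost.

16

Choose Quinn and Hana: together they cover Tue-AM, Fri-AM, Mon-AM, Tue-PM — every shift.
Total cost: 11 + 5 = 16.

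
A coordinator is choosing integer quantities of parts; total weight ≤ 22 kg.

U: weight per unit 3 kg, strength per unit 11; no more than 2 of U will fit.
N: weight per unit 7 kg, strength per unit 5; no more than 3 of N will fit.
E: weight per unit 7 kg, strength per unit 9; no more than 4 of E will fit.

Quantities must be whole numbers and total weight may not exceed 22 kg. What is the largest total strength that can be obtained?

Take 2×U and 2×E: weight 20 ≤ 22, strength 2·11 + 2·9 = 40.
U has the best ratio (11/3) and is taken to its limit of 2; remaining capacity is filled optimally with the others.

40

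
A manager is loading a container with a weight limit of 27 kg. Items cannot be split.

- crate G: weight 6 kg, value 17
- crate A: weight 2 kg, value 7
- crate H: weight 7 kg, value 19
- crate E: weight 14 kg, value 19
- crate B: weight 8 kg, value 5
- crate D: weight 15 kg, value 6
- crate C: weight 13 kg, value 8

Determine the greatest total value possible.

55

crate A + crate H + crate E: weight 2 + 7 + 14 = 23 ≤ 27, value 7 + 19 + 19 = 45.
crate G + crate A + crate H + crate B: weight 6 + 2 + 7 + 8 = 23 ≤ 27, value 17 + 7 + 19 + 5 = 48.
crate G + crate H + crate E: weight 6 + 7 + 14 = 27 ≤ 27, value 17 + 19 + 19 = 55.
Best is crate G, crate H, and crate E with total value 55.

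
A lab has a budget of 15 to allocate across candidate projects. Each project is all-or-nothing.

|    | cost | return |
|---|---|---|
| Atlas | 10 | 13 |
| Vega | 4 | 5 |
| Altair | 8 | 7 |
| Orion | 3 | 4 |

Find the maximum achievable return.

This is an integer program with binary decision variables.
Allowing fractional choices, the relaxed optimum would be about 19.5, but projects are indivisible.
Atlas + Orion: cost 10 + 3 = 13 ≤ 15, return 13 + 4 = 17.
Vega + Altair + Orion: cost 4 + 8 + 3 = 15 ≤ 15, return 5 + 7 + 4 = 16.
Atlas + Vega: cost 10 + 4 = 14 ≤ 15, return 13 + 5 = 18.
Best is Atlas and Vega with total return 18.

18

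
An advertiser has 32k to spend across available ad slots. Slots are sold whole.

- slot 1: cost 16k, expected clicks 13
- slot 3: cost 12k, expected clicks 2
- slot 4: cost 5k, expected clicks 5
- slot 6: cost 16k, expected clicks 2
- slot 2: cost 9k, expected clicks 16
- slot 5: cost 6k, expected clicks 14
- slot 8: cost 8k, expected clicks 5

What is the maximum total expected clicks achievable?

43

Allowing fractional choices, the relaxed optimum would be about 44.8, but ad slots are indivisible.
slot 1 + slot 2 + slot 5: cost 16 + 9 + 6 = 31 ≤ 32, expected clicks 13 + 16 + 14 = 43.
slot 4 + slot 2 + slot 5 + slot 8: cost 5 + 9 + 6 + 8 = 28 ≤ 32, expected clicks 5 + 16 + 14 + 5 = 40.
slot 3 + slot 4 + slot 2 + slot 5: cost 12 + 5 + 9 + 6 = 32 ≤ 32, expected clicks 2 + 5 + 16 + 14 = 37.
Best is slot 1, slot 2, and slot 5 with total expected clicks 43.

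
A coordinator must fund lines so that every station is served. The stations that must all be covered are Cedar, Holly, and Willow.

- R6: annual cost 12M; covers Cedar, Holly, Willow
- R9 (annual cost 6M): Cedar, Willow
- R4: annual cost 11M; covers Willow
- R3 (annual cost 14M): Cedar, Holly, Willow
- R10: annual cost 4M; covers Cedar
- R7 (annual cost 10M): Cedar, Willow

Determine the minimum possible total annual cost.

12

The greedy cost-per-new-station heuristic would pick R9 and R6 for 18, but a cheaper cover exists.
R6 alone covers Cedar, Holly, Willow — every station.
Total annual cost: 12.
No cover costs less than 12.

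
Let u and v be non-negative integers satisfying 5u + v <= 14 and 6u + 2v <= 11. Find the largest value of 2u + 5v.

25

(u,v)=(0,5): 5·0+1·5=5≤14, 6·0+2·5=10≤11, objective 25.
(u,v)=(0,4): 5·0+1·4=4≤14, 6·0+2·4=8≤11, objective 20.
Maximum is 25 at (u,v)=(0,5).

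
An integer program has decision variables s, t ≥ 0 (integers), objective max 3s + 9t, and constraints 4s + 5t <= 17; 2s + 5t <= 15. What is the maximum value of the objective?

(s,t)=(0,3): 4·0+5·3=15≤17, 2·0+5·3=15≤15, objective 27.
(s,t)=(1,2): 4·1+5·2=14≤17, 2·1+5·2=12≤15, objective 21.
(s,t)=(0,2): 4·0+5·2=10≤17, 2·0+5·2=10≤15, objective 18.
The best lattice point is (0,3), giving 27.

27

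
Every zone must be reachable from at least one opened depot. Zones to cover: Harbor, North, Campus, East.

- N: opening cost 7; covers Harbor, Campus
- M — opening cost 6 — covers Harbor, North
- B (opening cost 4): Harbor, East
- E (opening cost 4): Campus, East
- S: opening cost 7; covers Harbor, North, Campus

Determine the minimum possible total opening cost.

The greedy cost-per-new-zone heuristic would pick B and S for 11, but a cheaper cover exists.
Choose M and E: together they cover Harbor, North, Campus, East — every zone.
Total opening cost: 6 + 4 = 10.
No cover costs less than 10.

10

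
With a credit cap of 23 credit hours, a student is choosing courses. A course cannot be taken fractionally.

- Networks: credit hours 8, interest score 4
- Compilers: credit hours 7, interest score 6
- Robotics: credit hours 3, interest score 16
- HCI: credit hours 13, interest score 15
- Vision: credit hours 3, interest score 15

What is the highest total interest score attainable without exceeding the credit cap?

46

Take Robotics, HCI, and Vision: credit hours 3 + 13 + 3 = 19 ≤ 23, interest score 16 + 15 + 15 = 46.
No other feasible combination does better.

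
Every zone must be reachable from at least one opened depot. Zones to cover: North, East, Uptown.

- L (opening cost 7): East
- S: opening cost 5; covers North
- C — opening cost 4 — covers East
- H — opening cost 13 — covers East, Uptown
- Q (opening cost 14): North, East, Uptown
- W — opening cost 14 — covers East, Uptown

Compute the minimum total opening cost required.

14

The greedy cost-per-new-zone heuristic would pick C, S, and H for 22, but a cheaper cover exists.
Q alone covers North, East, Uptown — every zone.
Total opening cost: 14.
No cover costs less than 14.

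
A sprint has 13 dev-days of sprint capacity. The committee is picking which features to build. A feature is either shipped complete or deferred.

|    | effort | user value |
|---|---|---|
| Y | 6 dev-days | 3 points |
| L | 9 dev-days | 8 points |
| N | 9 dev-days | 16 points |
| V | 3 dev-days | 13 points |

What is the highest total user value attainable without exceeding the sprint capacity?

29

Allowing fractional choices, the relaxed optimum would be about 29.9, but features are indivisible.
N + V: effort 9 + 3 = 12 ≤ 13, user value 16 + 13 = 29.
L + V: effort 9 + 3 = 12 ≤ 13, user value 8 + 13 = 21.
N: effort 9 ≤ 13, user value 16.
Best is N and V with total user value 29.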